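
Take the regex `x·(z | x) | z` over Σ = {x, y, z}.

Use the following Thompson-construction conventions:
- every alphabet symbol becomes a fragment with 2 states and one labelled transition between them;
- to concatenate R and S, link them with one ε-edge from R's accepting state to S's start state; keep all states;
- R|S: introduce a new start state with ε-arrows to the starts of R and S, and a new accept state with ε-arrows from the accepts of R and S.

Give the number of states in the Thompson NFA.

Recursing over subexpressions:
Each of the 4 symbol leaves contributes a 2-state fragment.
  z | x = 6 states
  x·(z | x) = 8 states
  x·(z | x) | z = 12 states

12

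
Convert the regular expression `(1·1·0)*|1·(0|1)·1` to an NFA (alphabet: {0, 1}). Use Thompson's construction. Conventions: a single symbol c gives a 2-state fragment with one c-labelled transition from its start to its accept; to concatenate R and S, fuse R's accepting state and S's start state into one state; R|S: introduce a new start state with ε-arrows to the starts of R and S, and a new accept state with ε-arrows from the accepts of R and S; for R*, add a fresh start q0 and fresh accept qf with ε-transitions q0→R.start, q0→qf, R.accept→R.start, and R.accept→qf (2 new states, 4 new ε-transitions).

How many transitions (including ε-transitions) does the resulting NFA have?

19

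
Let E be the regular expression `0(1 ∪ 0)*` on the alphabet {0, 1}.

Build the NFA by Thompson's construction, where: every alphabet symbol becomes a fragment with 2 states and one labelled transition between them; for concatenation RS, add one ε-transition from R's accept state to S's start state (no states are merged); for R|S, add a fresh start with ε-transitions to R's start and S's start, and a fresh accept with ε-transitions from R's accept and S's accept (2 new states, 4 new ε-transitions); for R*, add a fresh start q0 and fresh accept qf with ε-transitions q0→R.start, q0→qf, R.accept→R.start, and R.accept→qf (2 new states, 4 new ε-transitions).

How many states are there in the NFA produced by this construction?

10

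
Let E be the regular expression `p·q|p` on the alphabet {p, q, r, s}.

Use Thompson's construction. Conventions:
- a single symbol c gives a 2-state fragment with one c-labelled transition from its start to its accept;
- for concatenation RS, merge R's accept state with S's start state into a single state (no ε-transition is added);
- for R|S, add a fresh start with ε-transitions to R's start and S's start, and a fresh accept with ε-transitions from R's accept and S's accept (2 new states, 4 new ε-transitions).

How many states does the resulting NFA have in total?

Bottom-up over the parse tree:
Each of the 3 symbol leaves contributes a 2-state fragment.
  p·q : 3 states
  p·q|p : 7 states

7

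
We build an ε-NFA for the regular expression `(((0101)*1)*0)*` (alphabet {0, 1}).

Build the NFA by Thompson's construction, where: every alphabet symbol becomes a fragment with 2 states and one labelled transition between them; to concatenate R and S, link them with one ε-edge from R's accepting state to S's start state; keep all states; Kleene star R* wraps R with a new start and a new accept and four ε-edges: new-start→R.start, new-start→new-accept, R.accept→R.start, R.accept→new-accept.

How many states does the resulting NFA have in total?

18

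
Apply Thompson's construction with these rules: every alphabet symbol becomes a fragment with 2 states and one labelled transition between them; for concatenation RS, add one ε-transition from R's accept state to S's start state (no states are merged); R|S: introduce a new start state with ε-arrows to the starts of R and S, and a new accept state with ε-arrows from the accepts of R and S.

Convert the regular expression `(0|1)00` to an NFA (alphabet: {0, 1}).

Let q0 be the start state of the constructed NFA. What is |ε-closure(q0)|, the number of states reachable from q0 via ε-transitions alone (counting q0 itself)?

3

Work bottom-up. For each fragment F, track |ε-closure(F.start)| and whether F's accept lies in that closure (i.e. whether F accepts ε). A single-symbol fragment has closure size 1 and does not accept ε.
  0|1 → |closure| = 1 + 1 + 1 = 3 (the new accept is not ε-reachable since no branch accepts ε)
  (0|1)00 → same as the first factor's closure: |closure| = 3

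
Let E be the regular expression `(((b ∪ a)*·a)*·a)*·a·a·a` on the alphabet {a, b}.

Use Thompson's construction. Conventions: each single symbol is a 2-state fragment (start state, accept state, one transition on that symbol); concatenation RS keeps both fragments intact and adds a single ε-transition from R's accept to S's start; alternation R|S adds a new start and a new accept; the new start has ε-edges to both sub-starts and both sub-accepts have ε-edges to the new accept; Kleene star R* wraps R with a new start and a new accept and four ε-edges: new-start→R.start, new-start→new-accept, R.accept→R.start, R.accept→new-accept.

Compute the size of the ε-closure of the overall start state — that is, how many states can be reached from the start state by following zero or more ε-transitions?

12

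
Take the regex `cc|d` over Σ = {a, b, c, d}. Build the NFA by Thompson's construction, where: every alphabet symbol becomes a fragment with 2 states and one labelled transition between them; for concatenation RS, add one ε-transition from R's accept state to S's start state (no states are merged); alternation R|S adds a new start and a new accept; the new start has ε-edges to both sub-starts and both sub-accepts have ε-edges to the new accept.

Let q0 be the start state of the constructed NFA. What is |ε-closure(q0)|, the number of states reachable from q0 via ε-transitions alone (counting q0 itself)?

Compute the ε-closure size of each fragment's start state recursively; a symbol fragment's start has no outgoing ε-edge, so its closure is just itself (size 1).
  cc — same as the first factor's closure: |closure| = 1
  cc|d — new start ε-reaches every alternative's start; none of them accept ε, so the new accept is not reached: |closure| = 1 + 1 + 1 = 3

3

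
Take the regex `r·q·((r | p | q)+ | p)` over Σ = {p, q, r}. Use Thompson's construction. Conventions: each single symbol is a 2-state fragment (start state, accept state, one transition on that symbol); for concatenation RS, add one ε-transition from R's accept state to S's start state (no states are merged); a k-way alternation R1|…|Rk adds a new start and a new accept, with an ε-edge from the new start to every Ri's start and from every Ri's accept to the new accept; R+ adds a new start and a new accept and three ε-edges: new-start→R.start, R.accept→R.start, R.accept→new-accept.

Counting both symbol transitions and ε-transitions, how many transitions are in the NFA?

21

Bottom-up over the parse tree:
Each of the 6 symbol leaves contributes 1 transition (1 symbol, 0 ε).
  r | p | q = 9 transitions (3 symbol, 6 ε)
  (r | p | q)+ = 12 transitions (3 symbol, 9 ε)
  (r | p | q)+ | p = 17 transitions (4 symbol, 13 ε)
  r·q·((r | p | q)+ | p) = 21 transitions (6 symbol, 15 ε)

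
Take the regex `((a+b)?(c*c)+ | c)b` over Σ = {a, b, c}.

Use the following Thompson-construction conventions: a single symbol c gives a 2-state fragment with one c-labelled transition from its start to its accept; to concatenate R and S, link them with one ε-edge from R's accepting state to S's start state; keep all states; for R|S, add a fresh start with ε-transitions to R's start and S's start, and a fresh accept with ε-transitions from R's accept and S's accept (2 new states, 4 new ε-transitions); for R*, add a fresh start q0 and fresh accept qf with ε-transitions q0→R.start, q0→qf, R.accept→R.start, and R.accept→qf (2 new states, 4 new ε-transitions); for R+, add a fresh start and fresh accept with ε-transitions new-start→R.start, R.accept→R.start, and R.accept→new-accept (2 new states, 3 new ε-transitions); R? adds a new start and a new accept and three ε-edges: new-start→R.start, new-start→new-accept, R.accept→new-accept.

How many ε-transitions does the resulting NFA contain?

Building bottom-up:
Each of the 6 symbol leaves contributes 0 ε-transitions.
  a+ → 3 ε-transitions
  a+b → 4 ε-transitions
  (a+b)? → 7 ε-transitions
  c* → 4 ε-transitions
  c*c → 5 ε-transitions
  (c*c)+ → 8 ε-transitions
  (a+b)?(c*c)+ → 16 ε-transitions
  (a+b)?(c*c)+ | c → 20 ε-transitions
  ((a+b)?(c*c)+ | c)b → 21 ε-transitions

21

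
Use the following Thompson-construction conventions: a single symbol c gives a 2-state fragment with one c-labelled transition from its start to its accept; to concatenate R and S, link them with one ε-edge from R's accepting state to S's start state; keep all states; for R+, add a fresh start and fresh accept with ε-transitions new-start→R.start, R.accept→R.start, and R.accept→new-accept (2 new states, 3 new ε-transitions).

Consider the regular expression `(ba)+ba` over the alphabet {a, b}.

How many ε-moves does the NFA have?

6

Per subexpression:
Each of the 4 symbol leaves contributes 0 ε-transitions.
  ba → 1 ε-transition
  (ba)+ → 4 ε-transitions
  (ba)+ba → 6 ε-transitions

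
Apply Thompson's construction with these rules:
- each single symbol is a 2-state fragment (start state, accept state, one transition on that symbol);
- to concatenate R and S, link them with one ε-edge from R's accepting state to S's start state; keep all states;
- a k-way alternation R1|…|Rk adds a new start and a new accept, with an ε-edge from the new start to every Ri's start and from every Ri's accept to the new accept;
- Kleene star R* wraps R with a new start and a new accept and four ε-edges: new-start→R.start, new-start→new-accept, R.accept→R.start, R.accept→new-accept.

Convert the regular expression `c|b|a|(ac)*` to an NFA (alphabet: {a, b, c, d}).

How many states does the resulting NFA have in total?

Bottom-up over the parse tree:
Each of the 5 symbol leaves contributes a 2-state fragment.
  ac = 4 states
  (ac)* = 6 states
  c|b|a|(ac)* = 14 states

14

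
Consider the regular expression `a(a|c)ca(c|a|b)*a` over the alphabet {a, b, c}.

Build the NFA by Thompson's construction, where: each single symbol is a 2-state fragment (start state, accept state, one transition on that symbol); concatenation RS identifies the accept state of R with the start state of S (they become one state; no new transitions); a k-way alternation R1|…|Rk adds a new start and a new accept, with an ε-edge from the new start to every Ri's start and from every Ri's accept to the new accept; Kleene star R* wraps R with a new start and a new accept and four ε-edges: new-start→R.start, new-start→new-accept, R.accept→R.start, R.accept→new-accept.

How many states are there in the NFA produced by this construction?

Building bottom-up:
Each of the 9 symbol leaves contributes a 2-state fragment.
  a|c : 6 states
  c|a|b : 8 states
  (c|a|b)* : 10 states
  a(a|c)ca(c|a|b)*a : 19 states

19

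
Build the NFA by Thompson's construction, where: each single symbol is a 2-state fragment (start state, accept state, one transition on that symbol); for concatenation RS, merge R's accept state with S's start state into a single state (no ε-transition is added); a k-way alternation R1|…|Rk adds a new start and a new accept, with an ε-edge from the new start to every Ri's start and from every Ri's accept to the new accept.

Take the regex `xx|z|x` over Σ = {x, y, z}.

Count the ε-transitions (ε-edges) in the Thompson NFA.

6

Building bottom-up:
Each of the 4 symbol leaves contributes 0 ε-transitions.
  xx — 0 ε-transitions
  xx|z|x — 6 ε-transitions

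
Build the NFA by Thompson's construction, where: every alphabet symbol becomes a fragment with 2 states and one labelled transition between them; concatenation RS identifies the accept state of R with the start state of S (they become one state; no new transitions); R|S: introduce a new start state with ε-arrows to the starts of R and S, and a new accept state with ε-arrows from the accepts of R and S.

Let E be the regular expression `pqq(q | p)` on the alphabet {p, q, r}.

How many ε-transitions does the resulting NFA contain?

Building bottom-up:
Each of the 5 symbol leaves contributes 0 ε-transitions.
  q | p → 4 ε-transitions
  pqq(q | p) → 4 ε-transitions

4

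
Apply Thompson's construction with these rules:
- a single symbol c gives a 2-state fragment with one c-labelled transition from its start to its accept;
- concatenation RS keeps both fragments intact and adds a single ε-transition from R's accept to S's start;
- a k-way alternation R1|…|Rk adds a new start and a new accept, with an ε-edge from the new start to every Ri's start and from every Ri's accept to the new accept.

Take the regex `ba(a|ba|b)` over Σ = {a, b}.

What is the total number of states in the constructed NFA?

14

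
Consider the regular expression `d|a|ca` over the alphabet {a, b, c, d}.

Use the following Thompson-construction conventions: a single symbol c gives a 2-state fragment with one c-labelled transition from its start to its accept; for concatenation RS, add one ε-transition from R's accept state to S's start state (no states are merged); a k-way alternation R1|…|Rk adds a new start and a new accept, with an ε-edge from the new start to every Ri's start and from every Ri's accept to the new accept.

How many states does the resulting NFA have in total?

10

Building bottom-up:
Each of the 4 symbol leaves contributes a 2-state fragment.
  ca → 4 states
  d|a|ca → 10 states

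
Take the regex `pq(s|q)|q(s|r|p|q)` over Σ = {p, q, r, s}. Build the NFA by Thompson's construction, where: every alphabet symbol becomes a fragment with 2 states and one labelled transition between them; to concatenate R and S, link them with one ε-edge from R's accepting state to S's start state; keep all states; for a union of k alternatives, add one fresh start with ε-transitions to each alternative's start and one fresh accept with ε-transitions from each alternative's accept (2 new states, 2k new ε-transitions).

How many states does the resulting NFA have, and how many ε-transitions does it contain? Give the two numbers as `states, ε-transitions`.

Building bottom-up:
Each of the 9 symbol leaves contributes 2 states and 0 ε-transitions.
  s|q = 6 states, 4 ε-transitions
  pq(s|q) = 10 states, 6 ε-transitions
  s|r|p|q = 10 states, 8 ε-transitions
  q(s|r|p|q) = 12 states, 9 ε-transitions
  pq(s|q)|q(s|r|p|q) = 24 states, 19 ε-transitions

24, 19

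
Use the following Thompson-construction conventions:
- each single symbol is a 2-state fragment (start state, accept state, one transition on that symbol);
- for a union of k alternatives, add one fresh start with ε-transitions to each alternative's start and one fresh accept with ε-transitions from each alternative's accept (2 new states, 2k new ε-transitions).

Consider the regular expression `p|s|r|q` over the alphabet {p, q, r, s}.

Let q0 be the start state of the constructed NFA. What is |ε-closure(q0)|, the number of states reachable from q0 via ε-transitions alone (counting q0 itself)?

5

Compute the ε-closure size of each fragment's start state recursively; a symbol fragment's start has no outgoing ε-edge, so its closure is just itself (size 1).
  p|s|r|q : new start ε-reaches every alternative's start; none of them accept ε, so the new accept is not reached: C = 1 + 1 + 1 + 1 + 1 = 5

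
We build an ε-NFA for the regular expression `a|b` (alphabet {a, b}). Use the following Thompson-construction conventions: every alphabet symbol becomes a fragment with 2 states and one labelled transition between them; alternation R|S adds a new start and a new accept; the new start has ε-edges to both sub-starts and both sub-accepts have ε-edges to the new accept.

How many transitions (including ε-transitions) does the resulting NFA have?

6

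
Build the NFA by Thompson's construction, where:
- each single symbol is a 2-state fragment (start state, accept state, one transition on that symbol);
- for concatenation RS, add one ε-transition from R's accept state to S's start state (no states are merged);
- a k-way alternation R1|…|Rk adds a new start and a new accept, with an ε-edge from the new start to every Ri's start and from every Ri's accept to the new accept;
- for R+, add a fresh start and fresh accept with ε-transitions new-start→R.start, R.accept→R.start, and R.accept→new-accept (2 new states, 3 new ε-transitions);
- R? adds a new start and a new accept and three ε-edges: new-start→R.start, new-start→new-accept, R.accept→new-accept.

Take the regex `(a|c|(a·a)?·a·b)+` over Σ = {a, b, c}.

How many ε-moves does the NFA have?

15

Recursing over subexpressions:
Each of the 6 symbol leaves contributes 0 ε-transitions.
  a·a — 1 ε-transition
  (a·a)? — 4 ε-transitions
  (a·a)?·a·b — 6 ε-transitions
  a|c|(a·a)?·a·b — 12 ε-transitions
  (a|c|(a·a)?·a·b)+ — 15 ε-transitions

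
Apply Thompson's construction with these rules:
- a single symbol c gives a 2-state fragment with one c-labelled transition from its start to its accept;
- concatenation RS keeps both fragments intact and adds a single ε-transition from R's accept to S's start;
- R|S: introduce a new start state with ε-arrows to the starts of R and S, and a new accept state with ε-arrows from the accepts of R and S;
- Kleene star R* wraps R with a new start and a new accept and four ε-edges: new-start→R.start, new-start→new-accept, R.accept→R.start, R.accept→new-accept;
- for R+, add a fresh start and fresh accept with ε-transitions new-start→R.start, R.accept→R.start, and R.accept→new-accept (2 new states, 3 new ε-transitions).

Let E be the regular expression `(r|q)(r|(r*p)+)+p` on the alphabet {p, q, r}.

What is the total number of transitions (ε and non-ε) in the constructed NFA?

27

Bottom-up over the parse tree:
Each of the 6 symbol leaves contributes 1 transition (1 symbol, 0 ε).
  r|q : 6 transitions (2 symbol, 4 ε)
  r* : 5 transitions (1 symbol, 4 ε)
  r*p : 7 transitions (2 symbol, 5 ε)
  (r*p)+ : 10 transitions (2 symbol, 8 ε)
  r|(r*p)+ : 15 transitions (3 symbol, 12 ε)
  (r|(r*p)+)+ : 18 transitions (3 symbol, 15 ε)
  (r|q)(r|(r*p)+)+p : 27 transitions (6 symbol, 21 ε)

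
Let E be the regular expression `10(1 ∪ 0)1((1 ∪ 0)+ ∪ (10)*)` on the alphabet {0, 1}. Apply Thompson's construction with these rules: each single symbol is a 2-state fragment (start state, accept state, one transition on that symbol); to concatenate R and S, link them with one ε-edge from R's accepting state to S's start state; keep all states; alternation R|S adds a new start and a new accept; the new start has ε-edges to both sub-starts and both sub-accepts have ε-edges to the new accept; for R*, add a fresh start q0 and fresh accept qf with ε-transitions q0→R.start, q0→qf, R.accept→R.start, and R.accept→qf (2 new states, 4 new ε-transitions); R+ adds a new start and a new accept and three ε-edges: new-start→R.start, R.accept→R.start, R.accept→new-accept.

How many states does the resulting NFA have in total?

28

Bottom-up over the parse tree:
Each of the 9 symbol leaves contributes a 2-state fragment.
  1 ∪ 0 : 6 states
  1 ∪ 0 : 6 states
  (1 ∪ 0)+ : 8 states
  10 : 4 states
  (10)* : 6 states
  (1 ∪ 0)+ ∪ (10)* : 16 states
  10(1 ∪ 0)1((1 ∪ 0)+ ∪ (10)*) : 28 states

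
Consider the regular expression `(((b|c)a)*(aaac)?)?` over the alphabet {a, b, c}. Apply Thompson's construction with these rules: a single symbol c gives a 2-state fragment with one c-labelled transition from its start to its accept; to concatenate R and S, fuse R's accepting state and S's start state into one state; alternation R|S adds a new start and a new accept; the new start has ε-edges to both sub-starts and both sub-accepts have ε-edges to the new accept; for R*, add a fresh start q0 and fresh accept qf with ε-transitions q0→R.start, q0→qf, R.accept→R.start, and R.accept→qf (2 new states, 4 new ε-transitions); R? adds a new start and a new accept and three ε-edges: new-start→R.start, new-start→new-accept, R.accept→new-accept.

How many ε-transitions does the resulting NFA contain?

14

Recursing over subexpressions:
Each of the 7 symbol leaves contributes 0 ε-transitions.
  b|c → 4 ε-transitions
  (b|c)a → 4 ε-transitions
  ((b|c)a)* → 8 ε-transitions
  aaac → 0 ε-transitions
  (aaac)? → 3 ε-transitions
  ((b|c)a)*(aaac)? → 11 ε-transitions
  (((b|c)a)*(aaac)?)? → 14 ε-transitions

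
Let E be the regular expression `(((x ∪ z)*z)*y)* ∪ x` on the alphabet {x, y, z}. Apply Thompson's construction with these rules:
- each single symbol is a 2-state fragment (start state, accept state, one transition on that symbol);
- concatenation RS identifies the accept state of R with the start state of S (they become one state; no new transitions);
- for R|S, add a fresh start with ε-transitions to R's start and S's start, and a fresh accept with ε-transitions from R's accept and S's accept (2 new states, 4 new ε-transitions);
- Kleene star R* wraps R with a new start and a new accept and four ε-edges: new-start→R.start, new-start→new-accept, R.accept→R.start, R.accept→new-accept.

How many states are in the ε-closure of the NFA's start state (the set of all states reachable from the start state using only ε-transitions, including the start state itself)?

12

Work bottom-up. For each fragment F, track |ε-closure(F.start)| and whether F's accept lies in that closure (i.e. whether F accepts ε). A single-symbol fragment has closure size 1 and does not accept ε.
  x ∪ z : new start ε-reaches every alternative's start; none of them accept ε, so the new accept is not reached: |closure| = 1 + 1 + 1 = 3
  (x ∪ z)* : the star's fresh start ε-reaches both the body's start and the fresh accept: |closure| = 2 + 3 = 5
  (x ∪ z)*z : the left operand accepts ε, so the closure extends into the next operand (the shared merged state is already counted); |closure| = 5 + (1−1) = 5
  ((x ∪ z)*z)* : the star's fresh start ε-reaches both the body's start and the fresh accept: |closure| = 2 + 5 = 7
  ((x ∪ z)*z)*y : |closure| = 7 + (1−1) = 7 (closure spills across the concat boundary because the left factor accepts ε)
  (((x ∪ z)*z)*y)* : new start has ε-edges to the inner start and to the new accept, so |closure| = 2 + 7 = 9
  (((x ∪ z)*z)*y)* ∪ x : new start ε-reaches every alternative's start; at least one alternative accepts ε, so the union's new accept is reached too: |closure| = 1 + 9 + 1 + 1 = 12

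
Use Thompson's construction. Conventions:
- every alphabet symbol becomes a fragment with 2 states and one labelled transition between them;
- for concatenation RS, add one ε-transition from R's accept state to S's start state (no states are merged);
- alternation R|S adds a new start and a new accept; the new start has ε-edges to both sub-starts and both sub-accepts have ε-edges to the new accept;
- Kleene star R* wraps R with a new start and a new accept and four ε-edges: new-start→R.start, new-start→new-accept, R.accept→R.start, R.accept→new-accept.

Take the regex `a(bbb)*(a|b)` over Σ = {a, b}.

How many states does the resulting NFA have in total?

16

Recursing over subexpressions:
Each of the 6 symbol leaves contributes a 2-state fragment.
  bbb = 6 states
  (bbb)* = 8 states
  a|b = 6 states
  a(bbb)*(a|b) = 16 states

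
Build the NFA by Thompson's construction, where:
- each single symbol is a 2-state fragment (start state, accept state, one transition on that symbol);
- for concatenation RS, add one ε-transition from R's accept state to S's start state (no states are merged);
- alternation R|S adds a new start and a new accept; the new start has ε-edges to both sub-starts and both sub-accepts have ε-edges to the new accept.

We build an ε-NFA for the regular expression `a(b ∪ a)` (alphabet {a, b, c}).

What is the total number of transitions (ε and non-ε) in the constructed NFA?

8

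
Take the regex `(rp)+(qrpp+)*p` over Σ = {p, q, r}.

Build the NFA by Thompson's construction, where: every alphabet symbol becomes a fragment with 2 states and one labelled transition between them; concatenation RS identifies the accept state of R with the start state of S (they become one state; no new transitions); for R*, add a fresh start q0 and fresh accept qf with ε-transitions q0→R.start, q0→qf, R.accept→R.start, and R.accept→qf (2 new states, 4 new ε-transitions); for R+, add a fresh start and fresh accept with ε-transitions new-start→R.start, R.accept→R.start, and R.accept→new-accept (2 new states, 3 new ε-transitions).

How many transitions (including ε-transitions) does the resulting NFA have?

17

Building bottom-up:
Each of the 7 symbol leaves contributes 1 transition (1 symbol, 0 ε).
  rp → 2 transitions (2 symbol, 0 ε)
  (rp)+ → 5 transitions (2 symbol, 3 ε)
  p+ → 4 transitions (1 symbol, 3 ε)
  qrpp+ → 7 transitions (4 symbol, 3 ε)
  (qrpp+)* → 11 transitions (4 symbol, 7 ε)
  (rp)+(qrpp+)*p → 17 transitions (7 symbol, 10 ε)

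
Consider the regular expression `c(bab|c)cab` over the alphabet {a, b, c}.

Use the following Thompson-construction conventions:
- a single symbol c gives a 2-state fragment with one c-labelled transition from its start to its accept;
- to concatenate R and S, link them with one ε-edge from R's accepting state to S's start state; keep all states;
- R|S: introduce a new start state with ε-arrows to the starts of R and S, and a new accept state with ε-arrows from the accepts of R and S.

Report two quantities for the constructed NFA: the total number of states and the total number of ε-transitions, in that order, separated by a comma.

18, 10

Recursing over subexpressions:
Each of the 8 symbol leaves contributes 2 states and 0 ε-transitions.
  bab — 6 states, 2 ε-transitions
  bab|c — 10 states, 6 ε-transitions
  c(bab|c)cab — 18 states, 10 ε-transitions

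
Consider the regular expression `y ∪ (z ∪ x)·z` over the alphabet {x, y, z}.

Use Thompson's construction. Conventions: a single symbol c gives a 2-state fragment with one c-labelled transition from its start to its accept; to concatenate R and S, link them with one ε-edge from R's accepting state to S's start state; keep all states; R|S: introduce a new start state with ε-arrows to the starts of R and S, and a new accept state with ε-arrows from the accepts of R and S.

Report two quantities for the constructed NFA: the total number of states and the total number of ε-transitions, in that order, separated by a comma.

12, 9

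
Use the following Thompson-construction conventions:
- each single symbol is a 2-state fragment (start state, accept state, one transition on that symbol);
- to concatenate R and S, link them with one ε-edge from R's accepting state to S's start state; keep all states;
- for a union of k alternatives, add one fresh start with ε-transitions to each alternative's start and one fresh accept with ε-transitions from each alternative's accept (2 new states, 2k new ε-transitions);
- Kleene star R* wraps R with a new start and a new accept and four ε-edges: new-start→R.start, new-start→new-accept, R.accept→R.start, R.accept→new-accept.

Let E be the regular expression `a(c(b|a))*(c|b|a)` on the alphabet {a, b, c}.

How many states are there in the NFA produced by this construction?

20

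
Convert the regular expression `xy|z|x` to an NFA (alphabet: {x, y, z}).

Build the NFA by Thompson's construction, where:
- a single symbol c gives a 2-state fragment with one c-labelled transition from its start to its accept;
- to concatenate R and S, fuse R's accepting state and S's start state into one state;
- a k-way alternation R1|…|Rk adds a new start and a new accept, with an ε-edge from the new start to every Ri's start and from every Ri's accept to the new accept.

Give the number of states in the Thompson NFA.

By structural recursion:
Each of the 4 symbol leaves contributes a 2-state fragment.
  xy = 3 states
  xy|z|x = 9 states

9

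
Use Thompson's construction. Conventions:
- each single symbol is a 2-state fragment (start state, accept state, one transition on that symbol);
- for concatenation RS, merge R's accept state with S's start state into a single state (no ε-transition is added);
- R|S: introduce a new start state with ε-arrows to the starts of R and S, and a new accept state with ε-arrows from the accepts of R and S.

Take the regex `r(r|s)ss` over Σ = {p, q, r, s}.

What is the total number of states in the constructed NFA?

9

Building bottom-up:
Each of the 5 symbol leaves contributes a 2-state fragment.
  r|s = 6 states
  r(r|s)ss = 9 states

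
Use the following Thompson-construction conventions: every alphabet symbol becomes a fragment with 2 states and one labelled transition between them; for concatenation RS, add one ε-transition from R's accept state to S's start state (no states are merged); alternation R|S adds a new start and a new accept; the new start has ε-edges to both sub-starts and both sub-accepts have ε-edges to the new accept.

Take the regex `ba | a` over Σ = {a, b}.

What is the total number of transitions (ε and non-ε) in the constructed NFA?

Recursing over subexpressions:
Each of the 3 symbol leaves contributes 1 transition (1 symbol, 0 ε).
  ba : 3 transitions (2 symbol, 1 ε)
  ba | a : 8 transitions (3 symbol, 5 ε)

8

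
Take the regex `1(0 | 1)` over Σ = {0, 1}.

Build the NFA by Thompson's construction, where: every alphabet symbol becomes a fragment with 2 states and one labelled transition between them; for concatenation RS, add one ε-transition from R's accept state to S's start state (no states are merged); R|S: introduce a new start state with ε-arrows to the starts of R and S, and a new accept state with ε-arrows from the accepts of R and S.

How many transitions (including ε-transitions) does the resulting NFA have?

8

Per subexpression:
Each of the 3 symbol leaves contributes 1 transition (1 symbol, 0 ε).
  0 | 1 = 6 transitions (2 symbol, 4 ε)
  1(0 | 1) = 8 transitions (3 symbol, 5 ε)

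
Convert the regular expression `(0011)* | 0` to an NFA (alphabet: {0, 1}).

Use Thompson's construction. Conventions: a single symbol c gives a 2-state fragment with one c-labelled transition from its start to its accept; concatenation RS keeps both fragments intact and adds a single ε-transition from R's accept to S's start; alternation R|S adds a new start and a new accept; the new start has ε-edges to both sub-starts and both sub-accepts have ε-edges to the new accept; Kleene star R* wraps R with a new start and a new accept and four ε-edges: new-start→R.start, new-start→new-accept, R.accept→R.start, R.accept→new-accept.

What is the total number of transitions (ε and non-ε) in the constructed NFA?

16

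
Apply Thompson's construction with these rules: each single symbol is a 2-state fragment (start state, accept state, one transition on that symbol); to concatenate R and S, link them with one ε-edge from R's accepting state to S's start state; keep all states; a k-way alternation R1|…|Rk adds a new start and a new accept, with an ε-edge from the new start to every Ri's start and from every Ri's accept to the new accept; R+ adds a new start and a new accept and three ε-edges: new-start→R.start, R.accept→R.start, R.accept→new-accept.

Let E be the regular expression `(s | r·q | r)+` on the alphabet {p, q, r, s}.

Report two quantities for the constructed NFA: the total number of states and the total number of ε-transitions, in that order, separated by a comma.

Bottom-up over the parse tree:
Each of the 4 symbol leaves contributes 2 states and 0 ε-transitions.
  r·q : 4 states, 1 ε-transition
  s | r·q | r : 10 states, 7 ε-transitions
  (s | r·q | r)+ : 12 states, 10 ε-transitions

12, 10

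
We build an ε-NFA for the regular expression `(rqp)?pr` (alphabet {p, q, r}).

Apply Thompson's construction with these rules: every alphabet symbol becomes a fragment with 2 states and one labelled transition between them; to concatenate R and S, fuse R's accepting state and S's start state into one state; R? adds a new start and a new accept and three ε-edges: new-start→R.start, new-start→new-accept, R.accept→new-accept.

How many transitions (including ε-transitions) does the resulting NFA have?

8

Per subexpression:
Each of the 5 symbol leaves contributes 1 transition (1 symbol, 0 ε).
  rqp = 3 transitions (3 symbol, 0 ε)
  (rqp)? = 6 transitions (3 symbol, 3 ε)
  (rqp)?pr = 8 transitions (5 symbol, 3 ε)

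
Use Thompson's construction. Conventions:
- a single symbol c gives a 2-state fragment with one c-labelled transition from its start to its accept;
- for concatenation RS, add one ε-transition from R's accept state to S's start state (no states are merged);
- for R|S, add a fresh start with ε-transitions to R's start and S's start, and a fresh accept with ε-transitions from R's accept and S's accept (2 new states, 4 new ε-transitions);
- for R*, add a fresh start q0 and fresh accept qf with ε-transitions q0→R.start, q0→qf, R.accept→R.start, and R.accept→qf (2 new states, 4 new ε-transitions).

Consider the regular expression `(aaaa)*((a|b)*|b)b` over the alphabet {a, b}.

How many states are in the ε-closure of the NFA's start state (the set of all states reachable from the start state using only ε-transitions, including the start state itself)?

Let C(F) = |ε-closure(F.start)| within fragment F, and note whether F accepts ε. Symbol fragments have C = 1 and do not accept ε. Then:
  aaaa — same as the first factor's closure: |closure| = 1
  (aaaa)* — new start has ε-edges to the inner start and to the new accept, so |closure| = 2 + 1 = 3
  a|b — |closure| = 1 + 1 + 1 = 3 (the new accept is not ε-reachable since no branch accepts ε)
  (a|b)* — the star's fresh start ε-reaches both the body's start and the fresh accept: |closure| = 2 + 3 = 5
  (a|b)*|b — new start ε-reaches every alternative's start; at least one alternative accepts ε, so the union's new accept is reached too: |closure| = 1 + 5 + 1 + 1 = 8
  (aaaa)*((a|b)*|b)b — the left operand accepts ε, so the closure extends into the next operand (via the concat ε-link); |closure| = 3 + 8 + 1 = 12

12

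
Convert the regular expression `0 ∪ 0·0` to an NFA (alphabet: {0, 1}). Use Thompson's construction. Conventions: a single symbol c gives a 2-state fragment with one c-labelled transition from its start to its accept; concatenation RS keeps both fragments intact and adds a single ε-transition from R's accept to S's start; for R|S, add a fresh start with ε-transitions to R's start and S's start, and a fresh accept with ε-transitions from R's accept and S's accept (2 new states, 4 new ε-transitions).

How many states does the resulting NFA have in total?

Per subexpression:
Each of the 3 symbol leaves contributes a 2-state fragment.
  0·0 = 4 states
  0 ∪ 0·0 = 8 states

8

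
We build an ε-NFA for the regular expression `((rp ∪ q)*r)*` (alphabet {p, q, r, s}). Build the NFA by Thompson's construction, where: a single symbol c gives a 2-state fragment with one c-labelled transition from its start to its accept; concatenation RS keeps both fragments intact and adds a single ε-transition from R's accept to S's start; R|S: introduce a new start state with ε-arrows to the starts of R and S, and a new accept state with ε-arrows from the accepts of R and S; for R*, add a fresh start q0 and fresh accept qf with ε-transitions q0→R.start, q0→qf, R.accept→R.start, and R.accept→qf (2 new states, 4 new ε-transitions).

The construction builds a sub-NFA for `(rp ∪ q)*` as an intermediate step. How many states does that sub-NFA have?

Fragment for `(rp ∪ q)*`:
Each of the 3 symbol leaves contributes a 2-state fragment.
  rp — 4 states
  rp ∪ q — 8 states
  (rp ∪ q)* — 10 states

10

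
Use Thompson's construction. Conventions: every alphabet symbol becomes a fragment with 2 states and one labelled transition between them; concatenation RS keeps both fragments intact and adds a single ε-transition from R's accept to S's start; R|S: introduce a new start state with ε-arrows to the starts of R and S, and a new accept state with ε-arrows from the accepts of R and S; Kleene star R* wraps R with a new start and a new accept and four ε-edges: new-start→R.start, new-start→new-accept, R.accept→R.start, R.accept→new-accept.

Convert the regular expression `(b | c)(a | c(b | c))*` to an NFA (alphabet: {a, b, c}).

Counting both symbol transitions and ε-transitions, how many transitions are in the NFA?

24

Per subexpression:
Each of the 6 symbol leaves contributes 1 transition (1 symbol, 0 ε).
  b | c — 6 transitions (2 symbol, 4 ε)
  b | c — 6 transitions (2 symbol, 4 ε)
  c(b | c) — 8 transitions (3 symbol, 5 ε)
  a | c(b | c) — 13 transitions (4 symbol, 9 ε)
  (a | c(b | c))* — 17 transitions (4 symbol, 13 ε)
  (b | c)(a | c(b | c))* — 24 transitions (6 symbol, 18 ε)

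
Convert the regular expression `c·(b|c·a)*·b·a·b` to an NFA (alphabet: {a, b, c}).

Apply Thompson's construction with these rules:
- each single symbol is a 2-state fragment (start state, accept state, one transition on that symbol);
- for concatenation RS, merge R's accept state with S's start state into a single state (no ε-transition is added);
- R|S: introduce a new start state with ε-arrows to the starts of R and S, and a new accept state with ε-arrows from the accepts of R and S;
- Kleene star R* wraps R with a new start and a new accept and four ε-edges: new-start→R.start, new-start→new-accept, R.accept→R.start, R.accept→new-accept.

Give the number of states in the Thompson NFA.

Bottom-up over the parse tree:
Each of the 7 symbol leaves contributes a 2-state fragment.
  c·a = 3 states
  b|c·a = 7 states
  (b|c·a)* = 9 states
  c·(b|c·a)*·b·a·b = 13 states

13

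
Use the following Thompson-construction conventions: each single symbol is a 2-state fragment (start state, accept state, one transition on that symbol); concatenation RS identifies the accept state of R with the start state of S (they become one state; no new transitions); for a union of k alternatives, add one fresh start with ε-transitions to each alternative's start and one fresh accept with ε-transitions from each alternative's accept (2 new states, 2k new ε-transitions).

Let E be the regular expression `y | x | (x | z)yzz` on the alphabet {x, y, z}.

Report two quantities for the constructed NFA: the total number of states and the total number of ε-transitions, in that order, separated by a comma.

Per subexpression:
Each of the 7 symbol leaves contributes 2 states and 0 ε-transitions.
  x | z : 6 states, 4 ε-transitions
  (x | z)yzz : 9 states, 4 ε-transitions
  y | x | (x | z)yzz : 15 states, 10 ε-transitions

15, 10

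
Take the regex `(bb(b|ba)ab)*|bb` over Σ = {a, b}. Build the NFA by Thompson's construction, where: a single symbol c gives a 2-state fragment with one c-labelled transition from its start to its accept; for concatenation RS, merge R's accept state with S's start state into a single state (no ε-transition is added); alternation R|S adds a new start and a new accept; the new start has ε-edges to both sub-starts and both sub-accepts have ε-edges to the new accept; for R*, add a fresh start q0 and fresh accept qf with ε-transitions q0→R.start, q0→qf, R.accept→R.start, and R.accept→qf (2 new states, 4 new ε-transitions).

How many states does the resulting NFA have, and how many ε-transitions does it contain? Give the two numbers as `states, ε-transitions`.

By structural recursion:
Each of the 9 symbol leaves contributes 2 states and 0 ε-transitions.
  ba : 3 states, 0 ε-transitions
  b|ba : 7 states, 4 ε-transitions
  bb(b|ba)ab : 11 states, 4 ε-transitions
  (bb(b|ba)ab)* : 13 states, 8 ε-transitions
  bb : 3 states, 0 ε-transitions
  (bb(b|ba)ab)*|bb : 18 states, 12 ε-transitions

18, 12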